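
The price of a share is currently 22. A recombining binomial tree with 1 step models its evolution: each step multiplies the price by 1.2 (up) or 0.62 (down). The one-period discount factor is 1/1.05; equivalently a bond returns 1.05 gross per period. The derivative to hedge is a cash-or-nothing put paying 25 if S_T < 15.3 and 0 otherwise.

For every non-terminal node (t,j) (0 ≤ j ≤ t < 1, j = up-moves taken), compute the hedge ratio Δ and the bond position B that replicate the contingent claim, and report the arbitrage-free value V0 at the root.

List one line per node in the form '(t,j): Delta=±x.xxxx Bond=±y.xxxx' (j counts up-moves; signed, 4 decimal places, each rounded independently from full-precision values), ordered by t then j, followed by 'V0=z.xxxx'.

(0,0): Delta=-1.9592 Bond=49.2611
V0=6.1576

No-arbitrage ⇒ martingale measure with p* = (R−d)/(u−d) = 0.7414.
Terminal values V(1,·): V(1,0)=25.0000, V(1,1)=0.0000
Node (0,0) S=22.0000: V=(p*·0.0000+(1−p*)·25.0000)/1.05=6.1576; Δ=(0.0000−25.0000)/(26.4000−13.6400)=-1.9592; B=V−Δ·S=49.2611
Check: Δ(0,0)·S0 + B(0,0) = 6.1576 = V0.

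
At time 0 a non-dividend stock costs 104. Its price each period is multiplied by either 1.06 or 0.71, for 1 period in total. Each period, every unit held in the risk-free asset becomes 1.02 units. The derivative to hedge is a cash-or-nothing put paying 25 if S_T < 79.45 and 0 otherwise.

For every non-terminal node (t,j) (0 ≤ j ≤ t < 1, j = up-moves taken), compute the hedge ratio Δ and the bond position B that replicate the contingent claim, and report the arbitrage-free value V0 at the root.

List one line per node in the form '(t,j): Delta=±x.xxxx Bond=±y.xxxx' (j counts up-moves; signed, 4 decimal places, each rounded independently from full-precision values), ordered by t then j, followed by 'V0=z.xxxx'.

Since d<R<u, set p* = (R−d)/(u−d) = 0.8857; price each node as the discounted p*-expectation of its children.
At expiry t=1: V(1,0)=25.0000, V(1,1)=0.0000
Node (0,0) S=104.0000: V=(p*·0.0000+(1−p*)·25.0000)/1.02=2.8011; Δ=(0.0000−25.0000)/(110.2400−73.8400)=-0.6868; B=V−Δ·S=74.2297
Root portfolio cost Δ·104+B reproduces V0=2.8011.

(0,0): Delta=-0.6868 Bond=74.2297
V0=2.8011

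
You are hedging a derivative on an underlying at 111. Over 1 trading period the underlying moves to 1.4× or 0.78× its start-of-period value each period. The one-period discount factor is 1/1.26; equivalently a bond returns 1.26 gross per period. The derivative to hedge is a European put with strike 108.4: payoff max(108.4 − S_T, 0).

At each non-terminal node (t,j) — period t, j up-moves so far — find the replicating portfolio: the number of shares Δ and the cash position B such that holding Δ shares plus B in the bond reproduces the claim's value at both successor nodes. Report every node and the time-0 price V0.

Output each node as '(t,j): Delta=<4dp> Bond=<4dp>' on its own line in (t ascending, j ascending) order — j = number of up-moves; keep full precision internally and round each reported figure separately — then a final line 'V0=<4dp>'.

(0,0): Delta=-0.3171 Bond=39.1039
V0=3.9104

The replicating-portfolio and risk-neutral prices coincide; use p* = (1.26−0.78)/(1.4−0.78) = 0.7742 for the latter.
Terminal payoffs: V(1,0)=21.8200, V(1,1)=0.0000
  t=0,j=0: stock 111.0000 → up 155.4000 (V=0.0000), down 86.5800 (V=21.8200). Price 3.9104; hedge Δ=-0.3171, bond B=39.1039.
The time-0 hedge costs 3.9104, which is the no-arbitrage price.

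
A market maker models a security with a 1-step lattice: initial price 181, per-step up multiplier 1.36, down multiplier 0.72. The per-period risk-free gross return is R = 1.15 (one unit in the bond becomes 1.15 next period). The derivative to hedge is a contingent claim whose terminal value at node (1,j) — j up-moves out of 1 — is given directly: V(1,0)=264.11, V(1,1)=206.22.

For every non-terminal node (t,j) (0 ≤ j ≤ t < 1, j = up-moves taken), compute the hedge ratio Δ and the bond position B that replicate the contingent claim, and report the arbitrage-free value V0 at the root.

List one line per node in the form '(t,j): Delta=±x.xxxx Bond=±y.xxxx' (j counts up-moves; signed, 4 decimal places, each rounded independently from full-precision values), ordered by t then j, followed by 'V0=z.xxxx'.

Under the risk-neutral measure, an up-move has probability p* = (R−d)/(u−d) = 0.6719 and values discount at R = 1.15.
Payoff layer (t=1): V(1,0)=264.1100, V(1,1)=206.2200
  t=0,j=0: stock 181.0000 → up 246.1600 (V=206.2200), down 130.3200 (V=264.1100). Price 195.8393; hedge Δ=-0.4997, bond B=286.2924.
Each (Δ,B) replicates both successor values, so the strategy is self-financing and V0 is arbitrage-free.

(0,0): Delta=-0.4997 Bond=286.2924
V0=195.8393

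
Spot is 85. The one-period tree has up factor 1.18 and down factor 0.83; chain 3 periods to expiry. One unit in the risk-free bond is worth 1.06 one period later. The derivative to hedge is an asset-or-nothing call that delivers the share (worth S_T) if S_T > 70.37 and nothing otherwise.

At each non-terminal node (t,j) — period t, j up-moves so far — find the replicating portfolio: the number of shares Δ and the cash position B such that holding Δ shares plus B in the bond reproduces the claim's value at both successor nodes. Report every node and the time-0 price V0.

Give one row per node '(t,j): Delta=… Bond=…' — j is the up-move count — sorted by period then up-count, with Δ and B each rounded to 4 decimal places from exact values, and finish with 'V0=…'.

The replicating-portfolio and risk-neutral prices coincide; use p* = (1.06−0.83)/(1.18−0.83) = 0.6571 for the latter.
At expiry t=3: V(3,0)=0.0000, V(3,1)=0.0000, V(3,2)=98.2338, V(3,3)=139.6577
(2,0): S=58.5565. Δ = (V_up−V_dn)/(S_up−S_dn) = (0.0000−0.0000)/(69.0967−48.6019) = 0.0000. V = [p*·0.0000 + (1−p*)·0.0000]/1.06 = 0.0000. B = V − Δ·S = 0.0000.
(2,1): S=83.2490. Δ = (V_up−V_dn)/(S_up−S_dn) = (98.2338−0.0000)/(98.2338−69.0967) = 3.3714. V = [p*·98.2338 + (1−p*)·0.0000]/1.06 = 60.8997. B = V − Δ·S = -219.7684.
(2,2): S=118.3540. Δ = (V_up−V_dn)/(S_up−S_dn) = (139.6577−98.2338)/(139.6577−98.2338) = 1.0000. V = [p*·139.6577 + (1−p*)·98.2338]/1.06 = 118.3540. B = V − Δ·S = 0.0000.
(1,0): S=70.5500. Δ = (V_up−V_dn)/(S_up−S_dn) = (60.8997−0.0000)/(83.2490−58.5565) = 2.4663. V = [p*·60.8997 + (1−p*)·0.0000]/1.06 = 37.7545. B = V − Δ·S = -136.2446.
(1,1): S=100.3000. Δ = (V_up−V_dn)/(S_up−S_dn) = (118.3540−60.8997)/(118.3540−83.2490) = 1.6366. V = [p*·118.3540 + (1−p*)·60.8997]/1.06 = 93.0711. B = V − Δ·S = -71.0841.
(0,0): S=85.0000. Δ = (V_up−V_dn)/(S_up−S_dn) = (93.0711−37.7545)/(100.3000−70.5500) = 1.8594. V = [p*·93.0711 + (1−p*)·37.7545]/1.06 = 69.9108. B = V − Δ·S = -88.1366.
Root portfolio cost Δ·85+B reproduces V0=69.9108.

(0,0): Delta=1.8594 Bond=-88.1366
(1,0): Delta=2.4663 Bond=-136.2446
(1,1): Delta=1.6366 Bond=-71.0841
(2,0): Delta=0.0000 Bond=0.0000
(2,1): Delta=3.3714 Bond=-219.7684
(2,2): Delta=1.0000 Bond=0.0000
V0=69.9108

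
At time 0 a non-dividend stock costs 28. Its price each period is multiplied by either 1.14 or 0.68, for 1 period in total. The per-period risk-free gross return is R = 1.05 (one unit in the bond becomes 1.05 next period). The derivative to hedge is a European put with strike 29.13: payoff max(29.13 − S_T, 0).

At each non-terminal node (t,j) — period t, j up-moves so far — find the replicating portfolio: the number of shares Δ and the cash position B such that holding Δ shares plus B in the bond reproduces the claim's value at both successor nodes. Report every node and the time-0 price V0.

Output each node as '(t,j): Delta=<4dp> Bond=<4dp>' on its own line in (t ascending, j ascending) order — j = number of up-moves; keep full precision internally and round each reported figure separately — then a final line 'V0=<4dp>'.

(0,0): Delta=-0.7834 Bond=23.8149
V0=1.8801

Since d<R<u, set p* = (R−d)/(u−d) = 0.8043; price each node as the discounted p*-expectation of its children.
Terminal values V(1,·): V(1,0)=10.0900, V(1,1)=0.0000
(0,0): S=28.0000. Δ = (V_up−V_dn)/(S_up−S_dn) = (0.0000−10.0900)/(31.9200−19.0400) = -0.7834. V = [p*·0.0000 + (1−p*)·10.0900]/1.05 = 1.8801. B = V − Δ·S = 23.8149.
The time-0 hedge costs 1.8801, which is the no-arbitrage price.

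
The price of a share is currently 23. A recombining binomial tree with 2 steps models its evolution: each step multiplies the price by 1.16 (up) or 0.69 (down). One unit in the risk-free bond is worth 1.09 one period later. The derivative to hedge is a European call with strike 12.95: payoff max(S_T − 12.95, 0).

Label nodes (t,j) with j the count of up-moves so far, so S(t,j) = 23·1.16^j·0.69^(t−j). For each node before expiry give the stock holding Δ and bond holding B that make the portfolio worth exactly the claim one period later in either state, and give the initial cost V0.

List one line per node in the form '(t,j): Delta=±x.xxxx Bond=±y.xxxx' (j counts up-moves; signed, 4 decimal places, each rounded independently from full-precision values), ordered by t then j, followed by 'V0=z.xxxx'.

(0,0): Delta=0.9747 Bond=-10.2811
(1,0): Delta=0.7319 Bond=-7.3528
(1,1): Delta=1.0000 Bond=-11.8807
V0=12.1376

Risk-neutral probability p* = (R−d)/(u−d) = (1.09−0.69)/(1.16−0.69) = 0.8511.
At expiry t=2: V(2,0)=0.0000, V(2,1)=5.4592, V(2,2)=17.9988
(1,0): S=15.8700. Δ = (V_up−V_dn)/(S_up−S_dn) = (5.4592−0.0000)/(18.4092−10.9503) = 0.7319. V = [p*·5.4592 + (1−p*)·0.0000]/1.09 = 4.2625. B = V − Δ·S = -7.3528.
(1,1): S=26.6800. Δ = (V_up−V_dn)/(S_up−S_dn) = (17.9988−5.4592)/(30.9488−18.4092) = 1.0000. V = [p*·17.9988 + (1−p*)·5.4592]/1.09 = 14.7993. B = V − Δ·S = -11.8807.
(0,0): S=23.0000. Δ = (V_up−V_dn)/(S_up−S_dn) = (14.7993−4.2625)/(26.6800−15.8700) = 0.9747. V = [p*·14.7993 + (1−p*)·4.2625]/1.09 = 12.1376. B = V − Δ·S = -10.2811.
Self-financing check: at every node Δ·S+B equals the discounted successor values.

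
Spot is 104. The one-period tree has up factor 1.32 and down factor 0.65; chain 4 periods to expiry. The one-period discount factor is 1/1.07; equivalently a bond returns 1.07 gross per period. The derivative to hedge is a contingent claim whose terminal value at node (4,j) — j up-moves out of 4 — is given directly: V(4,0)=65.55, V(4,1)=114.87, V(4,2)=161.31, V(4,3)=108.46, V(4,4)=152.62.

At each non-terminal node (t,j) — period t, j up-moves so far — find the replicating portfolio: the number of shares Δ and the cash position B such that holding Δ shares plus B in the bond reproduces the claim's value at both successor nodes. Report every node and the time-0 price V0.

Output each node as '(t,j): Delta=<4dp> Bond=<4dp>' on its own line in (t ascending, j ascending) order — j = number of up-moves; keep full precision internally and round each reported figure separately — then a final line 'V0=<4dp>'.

No-arbitrage ⇒ martingale measure with p* = (R−d)/(u−d) = 0.6269.
Payoff layer (t=4): V(4,0)=65.5500, V(4,1)=114.8700, V(4,2)=161.3100, V(4,3)=108.4600, V(4,4)=152.6200
  t=3,j=0: stock 28.5610 → up 37.7005 (V=114.8700), down 18.5647 (V=65.5500). Price 90.1561; hedge Δ=2.5774, bond B=16.5441.
  t=3,j=1: stock 58.0008 → up 76.5611 (V=161.3100), down 37.7005 (V=114.8700). Price 134.5623; hedge Δ=1.1950, bond B=65.2488.
  t=3,j=2: stock 117.7862 → up 155.4778 (V=108.4600), down 76.5611 (V=161.3100). Price 119.7945; hedge Δ=-0.6697, bond B=198.6751.
  t=3,j=3: stock 239.1967 → up 315.7396 (V=152.6200), down 155.4778 (V=108.4600). Price 127.2359; hedge Δ=0.2755, bond B=61.3254.
  t=2,j=0: stock 43.9400 → up 58.0008 (V=134.5623), down 28.5610 (V=90.1561). Price 110.2737; hedge Δ=1.5084, bond B=43.9958.
  t=2,j=1: stock 89.2320 → up 117.7862 (V=119.7945), down 58.0008 (V=134.5623). Price 117.1074; hedge Δ=-0.2470, bond B=139.1488.
  t=2,j=2: stock 181.2096 → up 239.1967 (V=127.2359), down 117.7862 (V=119.7945). Price 116.3171; hedge Δ=0.0613, bond B=105.2106.
  t=1,j=0: stock 67.6000 → up 89.2320 (V=117.1074), down 43.9400 (V=110.2737). Price 107.0631; hedge Δ=0.1509, bond B=96.8635.
  t=1,j=1: stock 137.2800 → up 181.2096 (V=116.3171), down 89.2320 (V=117.1074). Price 108.9831; hedge Δ=-0.0086, bond B=110.1627.
  t=0,j=0: stock 104.0000 → up 137.2800 (V=108.9831), down 67.6000 (V=107.0631). Price 101.1838; hedge Δ=0.0276, bond B=98.3180.
Each (Δ,B) replicates both successor values, so the strategy is self-financing and V0 is arbitrage-free.

(0,0): Delta=0.0276 Bond=98.3180
(1,0): Delta=0.1509 Bond=96.8635
(1,1): Delta=-0.0086 Bond=110.1627
(2,0): Delta=1.5084 Bond=43.9958
(2,1): Delta=-0.2470 Bond=139.1488
(2,2): Delta=0.0613 Bond=105.2106
(3,0): Delta=2.5774 Bond=16.5441
(3,1): Delta=1.1950 Bond=65.2488
(3,2): Delta=-0.6697 Bond=198.6751
(3,3): Delta=0.2755 Bond=61.3254
V0=101.1838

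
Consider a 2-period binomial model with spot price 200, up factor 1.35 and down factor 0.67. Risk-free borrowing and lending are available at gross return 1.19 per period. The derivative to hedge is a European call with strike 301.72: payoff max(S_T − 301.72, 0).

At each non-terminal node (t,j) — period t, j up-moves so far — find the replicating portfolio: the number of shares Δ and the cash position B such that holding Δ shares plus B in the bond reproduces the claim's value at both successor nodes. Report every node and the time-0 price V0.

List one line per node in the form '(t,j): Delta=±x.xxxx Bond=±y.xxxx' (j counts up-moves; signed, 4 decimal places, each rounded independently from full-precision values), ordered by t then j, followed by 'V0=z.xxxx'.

The replicating-portfolio and risk-neutral prices coincide; use p* = (1.19−0.67)/(1.35−0.67) = 0.7647 for the latter.
Terminal values V(2,·): V(2,0)=0.0000, V(2,1)=0.0000, V(2,2)=62.7800
(1,0): S=134.0000. Δ = (V_up−V_dn)/(S_up−S_dn) = (0.0000−0.0000)/(180.9000−89.7800) = 0.0000. V = [p*·0.0000 + (1−p*)·0.0000]/1.19 = 0.0000. B = V − Δ·S = 0.0000.
(1,1): S=270.0000. Δ = (V_up−V_dn)/(S_up−S_dn) = (62.7800−0.0000)/(364.5000−180.9000) = 0.3419. V = [p*·62.7800 + (1−p*)·0.0000]/1.19 = 40.3431. B = V − Δ·S = -51.9805.
(0,0): S=200.0000. Δ = (V_up−V_dn)/(S_up−S_dn) = (40.3431−0.0000)/(270.0000−134.0000) = 0.2966. V = [p*·40.3431 + (1−p*)·0.0000]/1.19 = 25.9248. B = V − Δ·S = -33.4032.
Self-financing check: at every node Δ·S+B equals the discounted successor values.

(0,0): Delta=0.2966 Bond=-33.4032
(1,0): Delta=0.0000 Bond=0.0000
(1,1): Delta=0.3419 Bond=-51.9805
V0=25.9248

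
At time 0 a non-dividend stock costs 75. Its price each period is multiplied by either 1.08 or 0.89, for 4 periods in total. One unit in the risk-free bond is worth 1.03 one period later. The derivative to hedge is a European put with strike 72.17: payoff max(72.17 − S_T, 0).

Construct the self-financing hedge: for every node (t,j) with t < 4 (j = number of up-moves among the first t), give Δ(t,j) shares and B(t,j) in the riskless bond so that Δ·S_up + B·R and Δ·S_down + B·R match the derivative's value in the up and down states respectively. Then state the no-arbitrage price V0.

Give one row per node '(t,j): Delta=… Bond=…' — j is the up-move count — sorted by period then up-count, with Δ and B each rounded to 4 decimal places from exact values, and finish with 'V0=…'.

(0,0): Delta=-0.2108 Bond=17.2128
(1,0): Delta=-0.5192 Bond=38.3128
(1,1): Delta=-0.1200 Bond=10.3779
(2,0): Delta=-1.0000 Bond=68.0271
(2,1): Delta=-0.3777 Bond=29.2605
(2,2): Delta=-0.0442 Bond=4.0566
(3,0): Delta=-1.0000 Bond=70.0680
(3,1): Delta=-1.0000 Bond=70.0680
(3,2): Delta=-0.1945 Bond=15.8777
(3,3): Delta=0.0000 Bond=0.0000
V0=1.4028

Under the risk-neutral measure, an up-move has probability p* = (R−d)/(u−d) = 0.7368 and values discount at R = 1.03.
At expiry t=4: V(4,0)=25.1133, V(4,1)=15.0675, V(4,2)=2.8771, V(4,3)=0.0000, V(4,4)=0.0000
  t=3,j=0: stock 52.8727 → up 57.1025 (V=15.0675), down 47.0567 (V=25.1133). Price 17.1953; hedge Δ=-1.0000, bond B=70.0680.
  t=3,j=1: stock 64.1601 → up 69.2929 (V=2.8771), down 57.1025 (V=15.0675). Price 5.9079; hedge Δ=-1.0000, bond B=70.0680.
  t=3,j=2: stock 77.8572 → up 84.0858 (V=0.0000), down 69.2929 (V=2.8771). Price 0.7351; hedge Δ=-0.1945, bond B=15.8777.
  t=3,j=3: stock 94.4784 → up 102.0367 (V=0.0000), down 84.0858 (V=0.0000). Price 0.0000; hedge Δ=0.0000, bond B=0.0000.
  t=2,j=0: stock 59.4075 → up 64.1601 (V=5.9079), down 52.8727 (V=17.1953). Price 8.6196; hedge Δ=-1.0000, bond B=68.0271.
  t=2,j=1: stock 72.0900 → up 77.8572 (V=0.7351), down 64.1601 (V=5.9079). Price 2.0353; hedge Δ=-0.3777, bond B=29.2605.
  t=2,j=2: stock 87.4800 → up 94.4784 (V=0.0000), down 77.8572 (V=0.7351). Price 0.1878; hedge Δ=-0.0442, bond B=4.0566.
  t=1,j=0: stock 66.7500 → up 72.0900 (V=2.0353), down 59.4075 (V=8.6196). Price 3.6583; hedge Δ=-0.5192, bond B=38.3128.
  t=1,j=1: stock 81.0000 → up 87.4800 (V=0.1878), down 72.0900 (V=2.0353). Price 0.6544; hedge Δ=-0.1200, bond B=10.3779.
  t=0,j=0: stock 75.0000 → up 81.0000 (V=0.6544), down 66.7500 (V=3.6583). Price 1.4028; hedge Δ=-0.2108, bond B=17.2128.
Check: Δ(0,0)·S0 + B(0,0) = 1.4028 = V0.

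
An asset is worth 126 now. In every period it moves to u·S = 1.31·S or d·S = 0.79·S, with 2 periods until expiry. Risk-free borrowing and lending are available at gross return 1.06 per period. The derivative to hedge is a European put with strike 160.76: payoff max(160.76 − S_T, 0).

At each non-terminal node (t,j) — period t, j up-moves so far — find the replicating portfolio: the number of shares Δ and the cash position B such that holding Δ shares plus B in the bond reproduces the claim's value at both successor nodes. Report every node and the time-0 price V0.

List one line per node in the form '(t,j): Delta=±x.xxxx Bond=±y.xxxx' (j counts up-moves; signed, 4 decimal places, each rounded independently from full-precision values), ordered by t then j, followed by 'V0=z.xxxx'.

(0,0): Delta=-0.5853 Bond=104.1337
(1,0): Delta=-1.0000 Bond=151.6604
(1,1): Delta=-0.3537 Bond=72.1608
V0=30.3852

No-arbitrage ⇒ martingale measure with p* = (R−d)/(u−d) = 0.5192.
Terminal values V(2,·): V(2,0)=82.1234, V(2,1)=30.3626, V(2,2)=0.0000
(1,0): S=99.5400. Δ = (V_up−V_dn)/(S_up−S_dn) = (30.3626−82.1234)/(130.3974−78.6366) = -1.0000. V = [p*·30.3626 + (1−p*)·82.1234]/1.06 = 52.1204. B = V − Δ·S = 151.6604.
(1,1): S=165.0600. Δ = (V_up−V_dn)/(S_up−S_dn) = (0.0000−30.3626)/(216.2286−130.3974) = -0.3537. V = [p*·0.0000 + (1−p*)·30.3626]/1.06 = 13.7711. B = V − Δ·S = 72.1608.
(0,0): S=126.0000. Δ = (V_up−V_dn)/(S_up−S_dn) = (13.7711−52.1204)/(165.0600−99.5400) = -0.5853. V = [p*·13.7711 + (1−p*)·52.1204]/1.06 = 30.3852. B = V − Δ·S = 104.1337.
Check: Δ(0,0)·S0 + B(0,0) = 30.3852 = V0.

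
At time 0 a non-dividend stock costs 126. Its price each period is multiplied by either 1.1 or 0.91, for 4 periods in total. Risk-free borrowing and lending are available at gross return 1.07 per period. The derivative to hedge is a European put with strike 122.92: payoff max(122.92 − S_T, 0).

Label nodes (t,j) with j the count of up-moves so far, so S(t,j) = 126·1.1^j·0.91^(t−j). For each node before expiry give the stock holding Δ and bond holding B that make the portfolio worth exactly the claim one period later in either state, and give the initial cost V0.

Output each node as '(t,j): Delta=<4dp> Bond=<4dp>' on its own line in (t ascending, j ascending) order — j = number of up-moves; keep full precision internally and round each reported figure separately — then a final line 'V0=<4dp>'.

(0,0): Delta=-0.0421 Bond=5.5085
(1,0): Delta=-0.2150 Bond=25.7202
(1,1): Delta=-0.0153 Bond=2.1768
(2,0): Delta=-0.8677 Bond=95.6247
(2,1): Delta=-0.1138 Bond=14.7511
(2,2): Delta=0.0000 Bond=0.0000
(3,0): Delta=-1.0000 Bond=114.8785
(3,1): Delta=-0.8472 Bond=99.9634
(3,2): Delta=0.0000 Bond=0.0000
(3,3): Delta=0.0000 Bond=0.0000
V0=0.2042

Risk-neutral probability p* = (R−d)/(u−d) = (1.07−0.91)/(1.1−0.91) = 0.8421.
Payoff layer (t=4): V(4,0)=36.5155, V(4,1)=18.4751, V(4,2)=0.0000, V(4,3)=0.0000, V(4,4)=0.0000
(3,0): S=94.9499. Δ = (V_up−V_dn)/(S_up−S_dn) = (18.4751−36.5155)/(104.4449−86.4045) = -1.0000. V = [p*·18.4751 + (1−p*)·36.5155]/1.07 = 19.9286. B = V − Δ·S = 114.8785.
(3,1): S=114.7747. Δ = (V_up−V_dn)/(S_up−S_dn) = (0.0000−18.4751)/(126.2521−104.4449) = -0.8472. V = [p*·0.0000 + (1−p*)·18.4751]/1.07 = 2.7263. B = V − Δ·S = 99.9634.
(3,2): S=138.7386. Δ = (V_up−V_dn)/(S_up−S_dn) = (0.0000−0.0000)/(152.6125−126.2521) = 0.0000. V = [p*·0.0000 + (1−p*)·0.0000]/1.07 = 0.0000. B = V − Δ·S = 0.0000.
(3,3): S=167.7060. Δ = (V_up−V_dn)/(S_up−S_dn) = (0.0000−0.0000)/(184.4766−152.6125) = 0.0000. V = [p*·0.0000 + (1−p*)·0.0000]/1.07 = 0.0000. B = V − Δ·S = 0.0000.
(2,0): S=104.3406. Δ = (V_up−V_dn)/(S_up−S_dn) = (2.7263−19.9286)/(114.7747−94.9499) = -0.8677. V = [p*·2.7263 + (1−p*)·19.9286]/1.07 = 5.0864. B = V − Δ·S = 95.6247.
(2,1): S=126.1260. Δ = (V_up−V_dn)/(S_up−S_dn) = (0.0000−2.7263)/(138.7386−114.7747) = -0.1138. V = [p*·0.0000 + (1−p*)·2.7263]/1.07 = 0.4023. B = V − Δ·S = 14.7511.
(2,2): S=152.4600. Δ = (V_up−V_dn)/(S_up−S_dn) = (0.0000−0.0000)/(167.7060−138.7386) = 0.0000. V = [p*·0.0000 + (1−p*)·0.0000]/1.07 = 0.0000. B = V − Δ·S = 0.0000.
(1,0): S=114.6600. Δ = (V_up−V_dn)/(S_up−S_dn) = (0.4023−5.0864)/(126.1260−104.3406) = -0.2150. V = [p*·0.4023 + (1−p*)·5.0864]/1.07 = 1.0672. B = V − Δ·S = 25.7202.
(1,1): S=138.6000. Δ = (V_up−V_dn)/(S_up−S_dn) = (0.0000−0.4023)/(152.4600−126.1260) = -0.0153. V = [p*·0.0000 + (1−p*)·0.4023]/1.07 = 0.0594. B = V − Δ·S = 2.1768.
(0,0): S=126.0000. Δ = (V_up−V_dn)/(S_up−S_dn) = (0.0594−1.0672)/(138.6000−114.6600) = -0.0421. V = [p*·0.0594 + (1−p*)·1.0672]/1.07 = 0.2042. B = V − Δ·S = 5.5085.
Root portfolio cost Δ·126+B reproduces V0=0.2042.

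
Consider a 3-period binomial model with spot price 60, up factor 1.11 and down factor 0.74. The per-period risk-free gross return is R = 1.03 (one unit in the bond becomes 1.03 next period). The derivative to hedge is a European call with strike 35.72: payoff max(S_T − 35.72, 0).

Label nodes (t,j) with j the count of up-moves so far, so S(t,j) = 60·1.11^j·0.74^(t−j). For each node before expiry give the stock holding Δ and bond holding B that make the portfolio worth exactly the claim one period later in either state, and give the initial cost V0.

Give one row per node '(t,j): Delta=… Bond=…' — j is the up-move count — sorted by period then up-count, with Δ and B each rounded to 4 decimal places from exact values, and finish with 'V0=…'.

Since d<R<u, set p* = (R−d)/(u−d) = 0.7838; price each node as the discounted p*-expectation of its children.
Payoff layer (t=3): V(3,0)=0.0000, V(3,1)=0.7502, V(3,2)=18.9852, V(3,3)=46.3379
(2,0): S=32.8560. Δ = (V_up−V_dn)/(S_up−S_dn) = (0.7502−0.0000)/(36.4702−24.3134) = 0.0617. V = [p*·0.7502 + (1−p*)·0.0000]/1.03 = 0.5708. B = V − Δ·S = -1.4566.
(2,1): S=49.2840. Δ = (V_up−V_dn)/(S_up−S_dn) = (18.9852−0.7502)/(54.7052−36.4702) = 1.0000. V = [p*·18.9852 + (1−p*)·0.7502]/1.03 = 14.6044. B = V − Δ·S = -34.6796.
(2,2): S=73.9260. Δ = (V_up−V_dn)/(S_up−S_dn) = (46.3379−18.9852)/(82.0579−54.7052) = 1.0000. V = [p*·46.3379 + (1−p*)·18.9852]/1.03 = 39.2464. B = V − Δ·S = -34.6796.
(1,0): S=44.4000. Δ = (V_up−V_dn)/(S_up−S_dn) = (14.6044−0.5708)/(49.2840−32.8560) = 0.8542. V = [p*·14.6044 + (1−p*)·0.5708]/1.03 = 11.2331. B = V − Δ·S = -26.6954.
(1,1): S=66.6000. Δ = (V_up−V_dn)/(S_up−S_dn) = (39.2464−14.6044)/(73.9260−49.2840) = 1.0000. V = [p*·39.2464 + (1−p*)·14.6044]/1.03 = 32.9305. B = V − Δ·S = -33.6695.
(0,0): S=60.0000. Δ = (V_up−V_dn)/(S_up−S_dn) = (32.9305−11.2331)/(66.6000−44.4000) = 0.9774. V = [p*·32.9305 + (1−p*)·11.2331]/1.03 = 27.4167. B = V − Δ·S = -31.2249.
Self-financing check: at every node Δ·S+B equals the discounted successor values.

(0,0): Delta=0.9774 Bond=-31.2249
(1,0): Delta=0.8542 Bond=-26.6954
(1,1): Delta=1.0000 Bond=-33.6695
(2,0): Delta=0.0617 Bond=-1.4566
(2,1): Delta=1.0000 Bond=-34.6796
(2,2): Delta=1.0000 Bond=-34.6796
V0=27.4167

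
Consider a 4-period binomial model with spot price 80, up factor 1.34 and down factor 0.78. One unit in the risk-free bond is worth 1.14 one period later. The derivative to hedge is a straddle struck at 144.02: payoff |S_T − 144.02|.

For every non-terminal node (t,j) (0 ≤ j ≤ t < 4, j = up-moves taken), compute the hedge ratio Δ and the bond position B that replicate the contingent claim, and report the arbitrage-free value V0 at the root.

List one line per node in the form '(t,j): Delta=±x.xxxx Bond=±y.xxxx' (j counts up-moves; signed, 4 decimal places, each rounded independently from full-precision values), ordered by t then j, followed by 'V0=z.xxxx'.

(0,0): Delta=-0.0554 Bond=35.4930
(1,0): Delta=-0.8886 Bond=92.4531
(1,1): Delta=0.2140 Bond=11.5781
(2,0): Delta=-1.0000 Bond=110.8187
(2,1): Delta=-0.8526 Bond=102.3843
(2,2): Delta=0.5590 Bond=-36.3483
(3,0): Delta=-1.0000 Bond=126.3333
(3,1): Delta=-1.0000 Bond=126.3333
(3,2): Delta=-0.8049 Bond=111.3763
(3,3): Delta=1.0000 Bond=-126.3333
V0=31.0604

Under the risk-neutral measure, an up-move has probability p* = (R−d)/(u−d) = 0.6429 and values discount at R = 1.14.
Terminal payoffs: V(4,0)=114.4080, V(4,1)=93.1480, V(4,2)=56.6246, V(4,3)=6.1209, V(4,4)=113.9143
(3,0): S=37.9642. Δ = (V_up−V_dn)/(S_up−S_dn) = (93.1480−114.4080)/(50.8720−29.6120) = -1.0000. V = [p*·93.1480 + (1−p*)·114.4080]/1.14 = 88.3692. B = V − Δ·S = 126.3333.
(3,1): S=65.2205. Δ = (V_up−V_dn)/(S_up−S_dn) = (56.6246−93.1480)/(87.3954−50.8720) = -1.0000. V = [p*·56.6246 + (1−p*)·93.1480]/1.14 = 61.1129. B = V − Δ·S = 126.3333.
(3,2): S=112.0454. Δ = (V_up−V_dn)/(S_up−S_dn) = (6.1209−56.6246)/(150.1409−87.3954) = -0.8049. V = [p*·6.1209 + (1−p*)·56.6246]/1.14 = 21.1912. B = V − Δ·S = 111.3763.
(3,3): S=192.4883. Δ = (V_up−V_dn)/(S_up−S_dn) = (113.9143−6.1209)/(257.9343−150.1409) = 1.0000. V = [p*·113.9143 + (1−p*)·6.1209]/1.14 = 66.1550. B = V − Δ·S = -126.3333.
(2,0): S=48.6720. Δ = (V_up−V_dn)/(S_up−S_dn) = (61.1129−88.3692)/(65.2205−37.9642) = -1.0000. V = [p*·61.1129 + (1−p*)·88.3692]/1.14 = 62.1467. B = V − Δ·S = 110.8187.
(2,1): S=83.6160. Δ = (V_up−V_dn)/(S_up−S_dn) = (21.1912−61.1129)/(112.0454−65.2205) = -0.8526. V = [p*·21.1912 + (1−p*)·61.1129]/1.14 = 31.0955. B = V − Δ·S = 102.3843.
(2,2): S=143.6480. Δ = (V_up−V_dn)/(S_up−S_dn) = (66.1550−21.1912)/(192.4883−112.0454) = 0.5590. V = [p*·66.1550 + (1−p*)·21.1912]/1.14 = 43.9443. B = V − Δ·S = -36.3483.
(1,0): S=62.4000. Δ = (V_up−V_dn)/(S_up−S_dn) = (31.0955−62.1467)/(83.6160−48.6720) = -0.8886. V = [p*·31.0955 + (1−p*)·62.1467]/1.14 = 37.0046. B = V − Δ·S = 92.4531.
(1,1): S=107.2000. Δ = (V_up−V_dn)/(S_up−S_dn) = (43.9443−31.0955)/(143.6480−83.6160) = 0.2140. V = [p*·43.9443 + (1−p*)·31.0955]/1.14 = 34.5223. B = V − Δ·S = 11.5781.
(0,0): S=80.0000. Δ = (V_up−V_dn)/(S_up−S_dn) = (34.5223−37.0046)/(107.2000−62.4000) = -0.0554. V = [p*·34.5223 + (1−p*)·37.0046]/1.14 = 31.0604. B = V − Δ·S = 35.4930.
Root portfolio cost Δ·80+B reproduces V0=31.0604.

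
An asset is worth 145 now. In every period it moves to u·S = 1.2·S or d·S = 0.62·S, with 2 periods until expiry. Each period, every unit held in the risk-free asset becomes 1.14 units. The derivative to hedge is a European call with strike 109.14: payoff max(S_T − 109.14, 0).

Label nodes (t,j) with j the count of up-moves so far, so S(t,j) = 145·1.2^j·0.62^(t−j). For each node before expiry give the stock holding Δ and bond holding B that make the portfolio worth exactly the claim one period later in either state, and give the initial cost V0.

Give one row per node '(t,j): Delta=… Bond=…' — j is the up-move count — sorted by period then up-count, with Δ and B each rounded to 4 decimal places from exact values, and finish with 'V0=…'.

(0,0): Delta=0.9320 Bond=-73.4937
(1,0): Delta=0.0000 Bond=0.0000
(1,1): Delta=0.9875 Bond=-93.4501
V0=61.6399

The replicating-portfolio and risk-neutral prices coincide; use p* = (1.14−0.62)/(1.2−0.62) = 0.8966 for the latter.
At expiry t=2: V(2,0)=0.0000, V(2,1)=0.0000, V(2,2)=99.6600
  t=1,j=0: stock 89.9000 → up 107.8800 (V=0.0000), down 55.7380 (V=0.0000). Price 0.0000; hedge Δ=0.0000, bond B=0.0000.
  t=1,j=1: stock 174.0000 → up 208.8000 (V=99.6600), down 107.8800 (V=0.0000). Price 78.3775; hedge Δ=0.9875, bond B=-93.4501.
  t=0,j=0: stock 145.0000 → up 174.0000 (V=78.3775), down 89.9000 (V=0.0000). Price 61.6399; hedge Δ=0.9320, bond B=-73.4937.
Each (Δ,B) replicates both successor values, so the strategy is self-financing and V0 is arbitrage-free.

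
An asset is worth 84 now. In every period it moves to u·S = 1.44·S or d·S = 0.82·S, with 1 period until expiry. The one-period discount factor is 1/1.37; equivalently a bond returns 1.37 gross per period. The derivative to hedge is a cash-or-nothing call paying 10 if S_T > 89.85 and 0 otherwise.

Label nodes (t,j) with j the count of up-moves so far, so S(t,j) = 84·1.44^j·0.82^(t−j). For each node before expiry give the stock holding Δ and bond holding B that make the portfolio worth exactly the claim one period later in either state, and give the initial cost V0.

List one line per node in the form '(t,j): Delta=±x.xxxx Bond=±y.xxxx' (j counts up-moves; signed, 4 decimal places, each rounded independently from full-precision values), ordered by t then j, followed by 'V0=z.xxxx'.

Risk-neutral probability p* = (R−d)/(u−d) = (1.37−0.82)/(1.44−0.82) = 0.8871.
At expiry t=1: V(1,0)=0.0000, V(1,1)=10.0000
  t=0,j=0: stock 84.0000 → up 120.9600 (V=10.0000), down 68.8800 (V=0.0000). Price 6.4752; hedge Δ=0.1920, bond B=-9.6539.
Self-financing check: at every node Δ·S+B equals the discounted successor values.

(0,0): Delta=0.1920 Bond=-9.6539
V0=6.4752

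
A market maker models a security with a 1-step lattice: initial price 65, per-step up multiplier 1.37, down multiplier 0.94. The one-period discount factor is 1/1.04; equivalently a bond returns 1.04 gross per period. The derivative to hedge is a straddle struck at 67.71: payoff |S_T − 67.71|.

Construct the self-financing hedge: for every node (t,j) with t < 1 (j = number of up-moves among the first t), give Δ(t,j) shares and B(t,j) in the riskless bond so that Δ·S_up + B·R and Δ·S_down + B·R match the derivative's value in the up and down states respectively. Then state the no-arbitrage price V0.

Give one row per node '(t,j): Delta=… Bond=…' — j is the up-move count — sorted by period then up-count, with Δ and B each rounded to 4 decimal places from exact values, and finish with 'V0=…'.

Since d<R<u, set p* = (R−d)/(u−d) = 0.2326; price each node as the discounted p*-expectation of its children.
At expiry t=1: V(1,0)=6.6100, V(1,1)=21.3400
  t=0,j=0: stock 65.0000 → up 89.0500 (V=21.3400), down 61.1000 (V=6.6100). Price 9.6496; hedge Δ=0.5270, bond B=-24.6062.
The time-0 hedge costs 9.6496, which is the no-arbitrage price.

(0,0): Delta=0.5270 Bond=-24.6062
V0=9.6496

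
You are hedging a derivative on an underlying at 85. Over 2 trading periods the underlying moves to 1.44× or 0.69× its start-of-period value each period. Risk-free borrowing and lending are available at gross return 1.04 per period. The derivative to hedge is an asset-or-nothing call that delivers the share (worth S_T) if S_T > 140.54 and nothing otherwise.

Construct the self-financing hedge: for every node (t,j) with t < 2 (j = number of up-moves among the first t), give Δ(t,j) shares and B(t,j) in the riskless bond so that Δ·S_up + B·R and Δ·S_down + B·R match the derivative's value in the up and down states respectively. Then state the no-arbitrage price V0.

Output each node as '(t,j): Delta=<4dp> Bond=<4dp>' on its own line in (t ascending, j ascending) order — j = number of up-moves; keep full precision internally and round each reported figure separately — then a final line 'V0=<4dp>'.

No-arbitrage ⇒ martingale measure with p* = (R−d)/(u−d) = 0.4667.
Terminal values V(2,·): V(2,0)=0.0000, V(2,1)=0.0000, V(2,2)=176.2560
  t=1,j=0: stock 58.6500 → up 84.4560 (V=0.0000), down 40.4685 (V=0.0000). Price 0.0000; hedge Δ=0.0000, bond B=0.0000.
  t=1,j=1: stock 122.4000 → up 176.2560 (V=176.2560), down 84.4560 (V=0.0000). Price 79.0892; hedge Δ=1.9200, bond B=-155.9188.
  t=0,j=0: stock 85.0000 → up 122.4000 (V=79.0892), down 58.6500 (V=0.0000). Price 35.4888; hedge Δ=1.2406, bond B=-69.9636.
The time-0 hedge costs 35.4888, which is the no-arbitrage price.

(0,0): Delta=1.2406 Bond=-69.9636
(1,0): Delta=0.0000 Bond=0.0000
(1,1): Delta=1.9200 Bond=-155.9188
V0=35.4888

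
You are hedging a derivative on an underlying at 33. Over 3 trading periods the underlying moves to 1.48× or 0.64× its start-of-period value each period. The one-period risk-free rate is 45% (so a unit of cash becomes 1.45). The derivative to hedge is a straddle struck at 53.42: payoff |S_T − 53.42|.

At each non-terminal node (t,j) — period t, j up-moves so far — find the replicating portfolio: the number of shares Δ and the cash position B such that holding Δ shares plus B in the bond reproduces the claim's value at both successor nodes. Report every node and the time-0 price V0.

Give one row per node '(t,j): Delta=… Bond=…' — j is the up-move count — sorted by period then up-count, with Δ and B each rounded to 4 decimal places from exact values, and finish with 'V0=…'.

(0,0): Delta=0.7090 Bond=-7.3700
(1,0): Delta=-1.0000 Bond=25.4078
(1,1): Delta=0.7364 Bond=-12.0234
(2,0): Delta=-1.0000 Bond=36.8414
(2,1): Delta=-1.0000 Bond=36.8414
(2,2): Delta=0.7642 Bond=-19.4441
V0=16.0275

Since d<R<u, set p* = (R−d)/(u−d) = 0.9643; price each node as the discounted p*-expectation of its children.
Payoff layer (t=3): V(3,0)=44.7692, V(3,1)=33.4151, V(3,2)=7.1588, V(3,3)=53.5591
  t=2,j=0: stock 13.5168 → up 20.0049 (V=33.4151), down 8.6508 (V=44.7692). Price 23.3246; hedge Δ=-1.0000, bond B=36.8414.
  t=2,j=1: stock 31.2576 → up 46.2612 (V=7.1588), down 20.0049 (V=33.4151). Price 5.5838; hedge Δ=-1.0000, bond B=36.8414.
  t=2,j=2: stock 72.2832 → up 106.9791 (V=53.5591), down 46.2612 (V=7.1588). Price 35.7945; hedge Δ=0.7642, bond B=-19.4441.
  t=1,j=0: stock 21.1200 → up 31.2576 (V=5.5838), down 13.5168 (V=23.3246). Price 4.2878; hedge Δ=-1.0000, bond B=25.4078.
  t=1,j=1: stock 48.8400 → up 72.2832 (V=35.7945), down 31.2576 (V=5.5838). Price 23.9417; hedge Δ=0.7364, bond B=-12.0234.
  t=0,j=0: stock 33.0000 → up 48.8400 (V=23.9417), down 21.1200 (V=4.2878). Price 16.0275; hedge Δ=0.7090, bond B=-7.3700.
Root portfolio cost Δ·33+B reproduces V0=16.0275.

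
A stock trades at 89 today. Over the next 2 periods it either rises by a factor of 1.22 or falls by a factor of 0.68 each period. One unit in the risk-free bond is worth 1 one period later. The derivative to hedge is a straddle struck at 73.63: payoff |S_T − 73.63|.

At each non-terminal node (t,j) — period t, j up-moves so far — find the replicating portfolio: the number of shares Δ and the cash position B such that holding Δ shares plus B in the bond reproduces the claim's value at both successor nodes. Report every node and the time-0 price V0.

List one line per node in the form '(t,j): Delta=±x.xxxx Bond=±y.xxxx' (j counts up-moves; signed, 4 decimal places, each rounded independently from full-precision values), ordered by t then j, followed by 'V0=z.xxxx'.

Since d<R<u, set p* = (R−d)/(u−d) = 0.5926; price each node as the discounted p*-expectation of its children.
Terminal values V(2,·): V(2,0)=32.4764, V(2,1)=0.2044, V(2,2)=58.8376
  t=1,j=0: stock 60.5200 → up 73.8344 (V=0.2044), down 41.1536 (V=32.4764). Price 13.3523; hedge Δ=-0.9875, bond B=73.1152.
  t=1,j=1: stock 108.5800 → up 132.4676 (V=58.8376), down 73.8344 (V=0.2044). Price 34.9500; hedge Δ=1.0000, bond B=-73.6300.
  t=0,j=0: stock 89.0000 → up 108.5800 (V=34.9500), down 60.5200 (V=13.3523). Price 26.1509; hedge Δ=0.4494, bond B=-13.8449.
Root portfolio cost Δ·89+B reproduces V0=26.1509.

(0,0): Delta=0.4494 Bond=-13.8449
(1,0): Delta=-0.9875 Bond=73.1152
(1,1): Delta=1.0000 Bond=-73.6300
V0=26.1509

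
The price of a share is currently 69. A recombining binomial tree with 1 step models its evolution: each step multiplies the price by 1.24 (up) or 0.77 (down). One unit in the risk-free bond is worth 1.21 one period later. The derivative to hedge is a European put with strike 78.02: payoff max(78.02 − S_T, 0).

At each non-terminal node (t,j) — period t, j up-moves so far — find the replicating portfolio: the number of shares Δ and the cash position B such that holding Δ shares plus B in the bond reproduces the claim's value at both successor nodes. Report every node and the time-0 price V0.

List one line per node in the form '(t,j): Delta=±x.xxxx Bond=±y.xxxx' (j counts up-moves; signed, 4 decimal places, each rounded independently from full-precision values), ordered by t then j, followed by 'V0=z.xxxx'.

Since d<R<u, set p* = (R−d)/(u−d) = 0.9362; price each node as the discounted p*-expectation of its children.
Terminal values V(1,·): V(1,0)=24.8900, V(1,1)=0.0000
(0,0): S=69.0000. Δ = (V_up−V_dn)/(S_up−S_dn) = (0.0000−24.8900)/(85.5600−53.1300) = -0.7675. V = [p*·0.0000 + (1−p*)·24.8900]/1.21 = 1.3130. B = V − Δ·S = 54.2704.
Each (Δ,B) replicates both successor values, so the strategy is self-financing and V0 is arbitrage-free.

(0,0): Delta=-0.7675 Bond=54.2704
V0=1.3130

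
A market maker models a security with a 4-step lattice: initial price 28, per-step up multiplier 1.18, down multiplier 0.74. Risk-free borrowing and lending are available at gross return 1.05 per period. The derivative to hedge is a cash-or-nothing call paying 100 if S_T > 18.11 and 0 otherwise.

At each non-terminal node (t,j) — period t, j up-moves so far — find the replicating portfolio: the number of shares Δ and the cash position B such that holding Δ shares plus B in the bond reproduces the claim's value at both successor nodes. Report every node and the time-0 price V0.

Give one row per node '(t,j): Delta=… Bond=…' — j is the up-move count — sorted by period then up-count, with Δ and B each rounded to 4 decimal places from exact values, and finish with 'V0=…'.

Since d<R<u, set p* = (R−d)/(u−d) = 0.7045; price each node as the discounted p*-expectation of its children.
Terminal values V(4,·): V(4,0)=0.0000, V(4,1)=0.0000, V(4,2)=100.0000, V(4,3)=100.0000, V(4,4)=100.0000
  t=3,j=0: stock 11.3463 → up 13.3886 (V=0.0000), down 8.3962 (V=0.0000). Price 0.0000; hedge Δ=0.0000, bond B=0.0000.
  t=3,j=1: stock 18.0927 → up 21.3494 (V=100.0000), down 13.3886 (V=0.0000). Price 67.0996; hedge Δ=12.5616, bond B=-160.1732.
  t=3,j=2: stock 28.8505 → up 34.0436 (V=100.0000), down 21.3494 (V=100.0000). Price 95.2381; hedge Δ=0.0000, bond B=95.2381.
  t=3,j=3: stock 46.0049 → up 54.2858 (V=100.0000), down 34.0436 (V=100.0000). Price 95.2381; hedge Δ=0.0000, bond B=95.2381.
  t=2,j=0: stock 15.3328 → up 18.0927 (V=67.0996), down 11.3463 (V=0.0000). Price 45.0235; hedge Δ=9.9459, bond B=-107.4755.
  t=2,j=1: stock 24.4496 → up 28.8505 (V=95.2381), down 18.0927 (V=67.0996). Price 82.7852; hedge Δ=2.6156, bond B=18.8340.
  t=2,j=2: stock 38.9872 → up 46.0049 (V=95.2381), down 28.8505 (V=95.2381). Price 90.7029; hedge Δ=0.0000, bond B=90.7029.
  t=1,j=0: stock 20.7200 → up 24.4496 (V=82.7852), down 15.3328 (V=45.0235). Price 68.2175; hedge Δ=4.1420, bond B=-17.6045.
  t=1,j=1: stock 33.0400 → up 38.9872 (V=90.7029), down 24.4496 (V=82.7852). Price 84.1558; hedge Δ=0.5446, bond B=66.1609.
  t=0,j=0: stock 28.0000 → up 33.0400 (V=84.1558), down 20.7200 (V=68.2175). Price 75.6636; hedge Δ=1.2937, bond B=39.4400.
Each (Δ,B) replicates both successor values, so the strategy is self-financing and V0 is arbitrage-free.

(0,0): Delta=1.2937 Bond=39.4400
(1,0): Delta=4.1420 Bond=-17.6045
(1,1): Delta=0.5446 Bond=66.1609
(2,0): Delta=9.9459 Bond=-107.4755
(2,1): Delta=2.6156 Bond=18.8340
(2,2): Delta=0.0000 Bond=90.7029
(3,0): Delta=0.0000 Bond=0.0000
(3,1): Delta=12.5616 Bond=-160.1732
(3,2): Delta=0.0000 Bond=95.2381
(3,3): Delta=0.0000 Bond=95.2381
V0=75.6636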